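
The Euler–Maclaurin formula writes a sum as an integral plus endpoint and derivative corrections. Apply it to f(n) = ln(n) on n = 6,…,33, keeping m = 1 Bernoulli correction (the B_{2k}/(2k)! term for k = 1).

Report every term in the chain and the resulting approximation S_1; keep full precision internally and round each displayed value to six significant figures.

The integral term ∫_6^33 ln(x) dx = 77.6342.
Boundary: ½(f(6) + f(33)) = ½(1.79176 + 3.49651) = 2.64413.
So far: 80.2783.
Correction k=1: B_{2}/2! · (f^{(1)}(33) − f^{(1)}(6)) = 1/12 · (0.0303030 − 0.166667) = -0.0113636.

S_1 ≈ 80.2670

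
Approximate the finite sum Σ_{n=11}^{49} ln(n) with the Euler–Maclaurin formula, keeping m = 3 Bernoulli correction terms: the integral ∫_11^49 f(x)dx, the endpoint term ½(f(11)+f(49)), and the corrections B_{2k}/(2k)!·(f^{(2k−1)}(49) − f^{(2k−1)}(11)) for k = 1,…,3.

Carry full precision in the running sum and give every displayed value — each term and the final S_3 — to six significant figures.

S_3 ≈ 129.461

The integral term ∫_11^49 ln(x) dx = 126.322.
½[f(11) + f(49)] = ½[2.39790 + 3.89182] = 3.14486.
Running total after boundary: 129.467.
Correction k=1: B_{2}/2! · (f^{(1)}(49) − f^{(1)}(11)) = 1/12 · (0.0204082 − 0.0909091) = -0.00587508.
Running total after k=1: 129.461.
Correction k=2: B_{4}/4! · (f^{(3)}(49) − f^{(3)}(11)) = −1/720 · (1.69997e-05 − 0.00150263) = 2.06337e-06.
Running total after k=2: 129.461.
Correction k=3: B_{6}/6! · (f^{(5)}(49) − f^{(5)}(11)) = 1/30240 · (8.49632e-08 − 0.000149021) = -4.92514e-09.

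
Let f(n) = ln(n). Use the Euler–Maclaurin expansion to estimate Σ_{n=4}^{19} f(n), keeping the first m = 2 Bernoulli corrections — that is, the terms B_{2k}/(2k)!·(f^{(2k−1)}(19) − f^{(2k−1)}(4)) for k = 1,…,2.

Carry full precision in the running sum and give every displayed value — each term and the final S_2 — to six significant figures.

∫_4^19 ln(x) dx evaluates to 35.3992.
Boundary: ½(f(4) + f(19)) = ½(1.38629 + 2.94444) = 2.16537.
Running total after boundary: 37.5645.
k=1: B_{2}/(2)! × [f^{(1)}(19) − f^{(1)}(4)] = 1/12 × (0.0526316 − 0.250000) = -0.0164474.
Partial sum through k=1: 37.5481.
k=2: B_{4}/(4)! × [f^{(3)}(19) − f^{(3)}(4)] = −1/720 × (0.000291588 − 0.0312500) = 4.29978e-05.

S_2 ≈ 37.5481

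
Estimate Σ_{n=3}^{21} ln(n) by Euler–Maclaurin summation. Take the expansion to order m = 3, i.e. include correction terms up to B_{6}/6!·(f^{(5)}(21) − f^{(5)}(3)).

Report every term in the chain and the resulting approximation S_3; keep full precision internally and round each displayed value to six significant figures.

Integral: ∫_3^21 ln(x) dx = 42.6391.
Endpoint term: (f(3) + f(21))/2 = (1.09861 + 3.04452)/2 = 2.07157.
So far: 44.7107.
Order-1 term: 1/12 · (0.0476190 − 0.333333) = -0.0238095.
Running total after k=1: 44.6869.
Order-2 term: −1/720 · (0.000215959 − 0.0740741) = 0.000102581.
Running total after k=2: 44.6870.
Order-3 term: 1/30240 · (5.87645e-06 − 0.0987654) = -3.26586e-06.

S_3 ≈ 44.6870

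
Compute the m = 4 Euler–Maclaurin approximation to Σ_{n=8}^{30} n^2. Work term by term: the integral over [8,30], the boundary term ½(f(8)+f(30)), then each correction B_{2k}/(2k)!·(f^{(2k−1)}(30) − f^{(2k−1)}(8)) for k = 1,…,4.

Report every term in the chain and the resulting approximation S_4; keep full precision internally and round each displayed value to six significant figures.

The integral term ∫_8^30 x^2 dx = 8829.33.
½[f(8) + f(30)] = ½[64.0000 + 900.000] = 482.000.
Running total after boundary: 9311.33.
k=1: B_{2}/(2)! × [f^{(1)}(30) − f^{(1)}(8)] = 1/12 × (60.0000 − 16.0000) = 3.66667.
Partial sum through k=1: 9315.00.
k=2: B_{4}/(4)! × [f^{(3)}(30) − f^{(3)}(8)] = −1/720 × (0.00000 − 0.00000) = 0.00000.
Partial sum through k=2: 9315.00.
k=3: B_{6}/(6)! × [f^{(5)}(30) − f^{(5)}(8)] = 1/30240 × (0.00000 − 0.00000) = 0.00000.
Partial sum through k=3: 9315.00.
k=4: B_{8}/(8)! × [f^{(7)}(30) − f^{(7)}(8)] = −1/1209600 × (0.00000 − 0.00000) = 0.00000.

S_4 ≈ 9315.00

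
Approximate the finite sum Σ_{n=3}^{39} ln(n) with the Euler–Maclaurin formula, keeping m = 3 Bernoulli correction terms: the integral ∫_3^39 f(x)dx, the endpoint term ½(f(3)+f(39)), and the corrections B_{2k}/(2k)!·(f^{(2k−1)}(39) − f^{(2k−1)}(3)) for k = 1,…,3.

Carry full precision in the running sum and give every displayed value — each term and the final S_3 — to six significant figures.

S_3 ≈ 105.939

Integral: ∫_3^39 ln(x) dx = 103.583.
Boundary: ½(f(3) + f(39)) = ½(1.09861 + 3.66356) = 2.38109.
So far: 105.964.
k=1: B_{2}/(2)! × [f^{(1)}(39) − f^{(1)}(3)] = 1/12 × (0.0256410 − 0.333333) = -0.0256410.
Running total after k=1: 105.939.
k=2: B_{4}/(4)! × [f^{(3)}(39) − f^{(3)}(3)] = −1/720 × (3.37160e-05 − 0.0740741) = 0.000102834.
Running total after k=2: 105.939.
k=3: B_{6}/(6)! × [f^{(5)}(39) − f^{(5)}(3)] = 1/30240 × (2.66004e-07 − 0.0987654) = -3.26604e-06.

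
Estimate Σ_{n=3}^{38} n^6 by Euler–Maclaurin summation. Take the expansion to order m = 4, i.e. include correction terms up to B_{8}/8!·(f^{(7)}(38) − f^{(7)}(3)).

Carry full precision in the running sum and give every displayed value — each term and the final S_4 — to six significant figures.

S_4 ≈ 1.78902e+10

∫_3^38 x^6 dx evaluates to 1.63451e+10.
Boundary: ½(f(3) + f(38)) = ½(729.000 + 3.01094e+09) = 1.50547e+09.
So far: 1.78506e+10.
Correction k=1: B_{2}/2! · (f^{(1)}(38) − f^{(1)}(3)) = 1/12 · (4.75411e+08 − 1458.00) = 3.96175e+07.
After k=1: 1.78902e+10.
Correction k=2: B_{4}/4! · (f^{(3)}(38) − f^{(3)}(3)) = −1/720 · (6.58464e+06 − 3240.00) = -9140.83.
After k=2: 1.78902e+10.
Correction k=3: B_{6}/6! · (f^{(5)}(38) − f^{(5)}(3)) = 1/30240 · (27360.0 − 2160.00) = 0.833333.
After k=3: 1.78902e+10.
Correction k=4: B_{8}/8! · (f^{(7)}(38) − f^{(7)}(3)) = −1/1209600 · (0.00000 − 0.00000) = 0.00000.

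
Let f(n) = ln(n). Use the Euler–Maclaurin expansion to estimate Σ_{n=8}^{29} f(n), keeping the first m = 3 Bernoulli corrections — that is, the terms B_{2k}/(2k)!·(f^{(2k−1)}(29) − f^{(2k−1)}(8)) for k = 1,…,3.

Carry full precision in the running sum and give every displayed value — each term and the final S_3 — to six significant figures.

The integral term ∫_8^29 ln(x) dx = 60.0160.
½[f(8) + f(29)] = ½[2.07944 + 3.36730] = 2.72337.
Running total after boundary: 62.7394.
Correction k=1: B_{2}/2! · (f^{(1)}(29) − f^{(1)}(8)) = 1/12 · (0.0344828 − 0.125000) = -0.00754310.
After k=1: 62.7319.
Correction k=2: B_{4}/4! · (f^{(3)}(29) − f^{(3)}(8)) = −1/720 · (8.20042e-05 − 0.00390625) = 5.31145e-06.
After k=2: 62.7319.
Correction k=3: B_{6}/6! · (f^{(5)}(29) − f^{(5)}(8)) = 1/30240 · (1.17010e-06 − 0.000732422) = -2.41816e-08.

S_3 ≈ 62.7319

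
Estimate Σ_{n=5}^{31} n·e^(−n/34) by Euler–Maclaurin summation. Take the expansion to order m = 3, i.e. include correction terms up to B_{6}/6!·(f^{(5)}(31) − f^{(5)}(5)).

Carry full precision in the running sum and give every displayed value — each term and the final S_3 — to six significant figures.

Integral: ∫_5^31 x·e^(−x/34) dx = 256.650.
Boundary: ½(f(5) + f(31)) = ½(4.31622 + 12.4562) = 8.38623.
Running total after boundary: 265.037.
Order-1 term: 1/12 · (0.0354542 − 0.736296) = -0.0584035.
Running total after k=1: 264.978.
Order-2 term: −1/720 · (0.000725851 − 0.00213043) = 1.95081e-06.
Running total after k=2: 264.978.
Order-3 term: 1/30240 · (1.22927e-06 − 3.13489e-06) = -6.30167e-11.

S_3 ≈ 264.978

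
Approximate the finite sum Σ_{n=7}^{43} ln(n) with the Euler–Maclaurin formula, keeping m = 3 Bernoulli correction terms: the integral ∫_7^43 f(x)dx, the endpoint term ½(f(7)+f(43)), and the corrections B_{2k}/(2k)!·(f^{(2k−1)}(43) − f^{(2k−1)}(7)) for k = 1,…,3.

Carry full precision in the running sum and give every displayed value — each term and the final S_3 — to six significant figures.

Integral: ∫_7^43 ln(x) dx = 112.110.
½[f(7) + f(43)] = ½[1.94591 + 3.76120] = 2.85356.
So far: 114.964.
k=1: B_{2}/(2)! × [f^{(1)}(43) − f^{(1)}(7)] = 1/12 × (0.0232558 − 0.142857) = -0.00996678.
After k=1: 114.954.
k=2: B_{4}/(4)! × [f^{(3)}(43) − f^{(3)}(7)] = −1/720 × (2.51550e-05 − 0.00583090) = 8.06354e-06.
After k=2: 114.954.
k=3: B_{6}/(6)! × [f^{(5)}(43) − f^{(5)}(7)] = 1/30240 × (1.63256e-07 − 0.00142798) = -4.72160e-08.

S_3 ≈ 114.954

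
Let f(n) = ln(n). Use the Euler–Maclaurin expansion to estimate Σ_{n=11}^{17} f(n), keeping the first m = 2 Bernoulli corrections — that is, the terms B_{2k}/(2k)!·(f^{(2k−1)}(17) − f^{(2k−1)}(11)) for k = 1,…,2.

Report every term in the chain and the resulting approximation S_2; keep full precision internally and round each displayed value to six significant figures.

S_2 ≈ 18.4007

The integral term ∫_11^17 ln(x) dx = 15.7878.
½[f(11) + f(17)] = ½[2.39790 + 2.83321] = 2.61555.
So far: 18.4033.
Correction k=1: B_{2}/2! · (f^{(1)}(17) − f^{(1)}(11)) = 1/12 · (0.0588235 − 0.0909091) = -0.00267380.
After k=1: 18.4007.
Correction k=2: B_{4}/4! · (f^{(3)}(17) − f^{(3)}(11)) = −1/720 · (0.000407083 − 0.00150263) = 1.52159e-06.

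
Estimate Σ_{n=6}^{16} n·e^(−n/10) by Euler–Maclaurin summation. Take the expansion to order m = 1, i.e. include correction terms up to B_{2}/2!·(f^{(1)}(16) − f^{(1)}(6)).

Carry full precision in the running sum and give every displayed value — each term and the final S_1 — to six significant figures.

∫_6^16 x·e^(−x/10) dx evaluates to 35.3168.
Boundary: ½(f(6) + f(16)) = ½(3.29287 + 3.23034) = 3.26161.
Running total after boundary: 38.5784.
Correction k=1: B_{2}/2! · (f^{(1)}(16) − f^{(1)}(6)) = 1/12 · (-0.121138 − 0.219525) = -0.0283885.

S_1 ≈ 38.5500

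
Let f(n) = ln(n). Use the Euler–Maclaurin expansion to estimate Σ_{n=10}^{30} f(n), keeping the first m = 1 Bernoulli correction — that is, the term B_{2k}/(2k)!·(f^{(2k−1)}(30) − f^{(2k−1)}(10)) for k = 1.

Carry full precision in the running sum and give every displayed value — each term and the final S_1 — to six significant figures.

∫_10^30 ln(x) dx evaluates to 59.0101.
Endpoint term: (f(10) + f(30))/2 = (2.30259 + 3.40120)/2 = 2.85189.
Integral + boundary = 61.8620.
Order-1 term: 1/12 · (0.0333333 − 0.100000) = -0.00555556.

S_1 ≈ 61.8564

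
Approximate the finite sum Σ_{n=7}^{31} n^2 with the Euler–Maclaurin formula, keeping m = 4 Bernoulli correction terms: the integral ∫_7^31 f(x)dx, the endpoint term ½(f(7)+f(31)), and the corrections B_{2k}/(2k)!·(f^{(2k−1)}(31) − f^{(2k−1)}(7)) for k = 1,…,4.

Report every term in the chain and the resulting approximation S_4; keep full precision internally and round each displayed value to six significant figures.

Integral: ∫_7^31 x^2 dx = 9816.00.
½[f(7) + f(31)] = ½[49.0000 + 961.000] = 505.000.
Running total after boundary: 10321.0.
Order-1 term: 1/12 · (62.0000 − 14.0000) = 4.00000.
Partial sum through k=1: 10325.0.
Order-2 term: −1/720 · (0.00000 − 0.00000) = 0.00000.
Partial sum through k=2: 10325.0.
Order-3 term: 1/30240 · (0.00000 − 0.00000) = 0.00000.
Partial sum through k=3: 10325.0.
Order-4 term: −1/1209600 · (0.00000 − 0.00000) = 0.00000.

S_4 ≈ 10325.0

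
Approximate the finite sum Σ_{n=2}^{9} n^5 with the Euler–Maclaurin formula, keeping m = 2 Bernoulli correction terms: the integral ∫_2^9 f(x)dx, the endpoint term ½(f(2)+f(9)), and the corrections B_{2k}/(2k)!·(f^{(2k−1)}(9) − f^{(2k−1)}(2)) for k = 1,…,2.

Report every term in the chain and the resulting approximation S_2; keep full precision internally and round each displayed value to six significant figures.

Integral: ∫_2^9 x^5 dx = 88562.8.
Endpoint term: (f(2) + f(9))/2 = (32.0000 + 59049.0)/2 = 29540.5.
Integral + boundary = 118103.
Correction k=1: B_{2}/2! · (f^{(1)}(9) − f^{(1)}(2)) = 1/12 · (32805.0 − 80.0000) = 2727.08.
After k=1: 120830.
Correction k=2: B_{4}/4! · (f^{(3)}(9) − f^{(3)}(2)) = −1/720 · (4860.00 − 240.000) = -6.41667.

S_2 ≈ 120824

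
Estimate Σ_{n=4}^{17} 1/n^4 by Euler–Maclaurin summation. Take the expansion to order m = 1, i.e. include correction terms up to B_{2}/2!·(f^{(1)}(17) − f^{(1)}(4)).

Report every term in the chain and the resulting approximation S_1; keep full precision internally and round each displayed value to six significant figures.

S_1 ≈ 0.00742488

The integral term ∫_4^17 1/x^4 dx = 0.00514049.
Endpoint term: (f(4) + f(17))/2 = (0.00390625 + 1.19730e-05)/2 = 0.00195911.
Integral + boundary = 0.00709960.
k=1: B_{2}/(2)! × [f^{(1)}(17) − f^{(1)}(4)] = 1/12 × (-2.81719e-06 − (-0.00390625)) = 0.000325286.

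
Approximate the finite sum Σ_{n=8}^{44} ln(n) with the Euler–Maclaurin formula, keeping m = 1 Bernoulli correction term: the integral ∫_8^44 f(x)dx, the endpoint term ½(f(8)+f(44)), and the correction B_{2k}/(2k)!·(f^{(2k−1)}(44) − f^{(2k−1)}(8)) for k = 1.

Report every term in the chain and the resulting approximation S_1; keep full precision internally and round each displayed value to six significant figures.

S_1 ≈ 116.792

∫_8^44 ln(x) dx evaluates to 113.869.
Endpoint term: (f(8) + f(44))/2 = (2.07944 + 3.78419)/2 = 2.93182.
So far: 116.801.
Correction k=1: B_{2}/2! · (f^{(1)}(44) − f^{(1)}(8)) = 1/12 · (0.0227273 − 0.125000) = -0.00852273.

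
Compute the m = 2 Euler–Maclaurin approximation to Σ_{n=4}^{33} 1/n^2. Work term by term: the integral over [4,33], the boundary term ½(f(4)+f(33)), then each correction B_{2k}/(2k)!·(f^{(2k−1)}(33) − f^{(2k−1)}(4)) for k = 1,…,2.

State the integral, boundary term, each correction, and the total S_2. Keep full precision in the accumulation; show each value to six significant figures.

S_2 ≈ 0.253973

∫_4^33 1/x^2 dx evaluates to 0.219697.
Endpoint term: (f(4) + f(33))/2 = (0.0625000 + 0.000918274)/2 = 0.0317091.
Integral + boundary = 0.251406.
Order-1 term: 1/12 · (-5.56529e-05 − (-0.0312500)) = 0.00259953.
Running total after k=1: 0.254006.
Order-2 term: −1/720 · (-6.13256e-07 − (-0.0234375)) = -3.25512e-05.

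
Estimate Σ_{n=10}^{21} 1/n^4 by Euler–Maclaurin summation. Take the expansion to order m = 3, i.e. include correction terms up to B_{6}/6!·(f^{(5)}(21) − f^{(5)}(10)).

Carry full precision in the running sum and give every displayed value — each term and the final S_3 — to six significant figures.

Integral: ∫_10^21 1/x^4 dx = 0.000297340.
Endpoint term: (f(10) + f(21))/2 = (0.000100000 + 5.14189e-06)/2 = 5.25709e-05.
Running total after boundary: 0.000349911.
Order-1 term: 1/12 · (-9.79408e-07 − (-4.00000e-05)) = 3.25172e-06.
Running total after k=1: 0.000353163.
Order-2 term: −1/720 · (-6.66264e-08 − (-1.20000e-05)) = -1.65741e-08.
Running total after k=2: 0.000353146.
Order-3 term: 1/30240 · (-8.46049e-09 − (-6.72000e-06)) = 2.21942e-10.

S_3 ≈ 0.000353146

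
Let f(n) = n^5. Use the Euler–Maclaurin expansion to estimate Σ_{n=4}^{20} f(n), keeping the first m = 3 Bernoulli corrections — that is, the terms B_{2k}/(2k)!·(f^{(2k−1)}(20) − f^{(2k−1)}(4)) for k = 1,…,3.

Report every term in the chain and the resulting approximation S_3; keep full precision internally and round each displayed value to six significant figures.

S_3 ≈ 1.23330e+07

Integral: ∫_4^20 x^5 dx = 1.06660e+07.
Boundary: ½(f(4) + f(20)) = ½(1024.00 + 3.20000e+06) = 1.60051e+06.
So far: 1.22665e+07.
Order-1 term: 1/12 · (800000 − 1280.00) = 66560.0.
Partial sum through k=1: 1.23331e+07.
Order-2 term: −1/720 · (24000.0 − 960.000) = -32.0000.
Partial sum through k=2: 1.23330e+07.
Order-3 term: 1/30240 · (120.000 − 120.000) = 0.00000.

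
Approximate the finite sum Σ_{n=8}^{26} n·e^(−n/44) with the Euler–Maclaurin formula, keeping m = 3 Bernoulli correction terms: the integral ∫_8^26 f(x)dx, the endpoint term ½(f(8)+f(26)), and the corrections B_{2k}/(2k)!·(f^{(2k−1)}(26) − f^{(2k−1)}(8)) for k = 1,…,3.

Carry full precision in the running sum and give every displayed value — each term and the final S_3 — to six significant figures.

S_3 ≈ 212.347

∫_8^26 x·e^(−x/44) dx evaluates to 201.850.
Boundary: ½(f(8) + f(26)) = ½(6.67002 + 14.3994) = 10.5347.
Integral + boundary = 212.385.
k=1: B_{2}/(2)! × [f^{(1)}(26) − f^{(1)}(8)] = 1/12 × (0.226564 − 0.682161) = -0.0379664.
Partial sum through k=1: 212.347.
k=2: B_{4}/(4)! × [f^{(3)}(26) − f^{(3)}(8)] = −1/720 × (0.000689159 − 0.00121367) = 7.28489e-07.
Partial sum through k=2: 212.347.
k=3: B_{6}/(6)! × [f^{(5)}(26) − f^{(5)}(8)] = 1/30240 × (6.51493e-07 − 1.07179e-06) = -1.38987e-11.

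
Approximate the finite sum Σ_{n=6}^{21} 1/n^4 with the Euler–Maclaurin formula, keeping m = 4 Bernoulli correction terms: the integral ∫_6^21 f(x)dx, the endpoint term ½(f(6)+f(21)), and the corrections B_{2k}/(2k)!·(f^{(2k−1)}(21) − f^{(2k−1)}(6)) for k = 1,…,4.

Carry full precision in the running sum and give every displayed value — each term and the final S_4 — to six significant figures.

S_4 ≈ 0.00193780

The integral term ∫_6^21 1/x^4 dx = 0.00150722.
Endpoint term: (f(6) + f(21))/2 = (0.000771605 + 5.14189e-06)/2 = 0.000388373.
Integral + boundary = 0.00189559.
Correction k=1: B_{2}/2! · (f^{(1)}(21) − f^{(1)}(6)) = 1/12 · (-9.79408e-07 − (-0.000514403)) = 4.27853e-05.
After k=1: 0.00193838.
Correction k=2: B_{4}/4! · (f^{(3)}(21) − f^{(3)}(6)) = −1/720 · (-6.66264e-08 − (-0.000428669)) = -5.95282e-07.
After k=2: 0.00193778.
Correction k=3: B_{6}/6! · (f^{(5)}(21) − f^{(5)}(6)) = 1/30240 · (-8.46049e-09 − (-0.000666819)) = 2.20506e-08.
After k=3: 0.00193780.
Correction k=4: B_{8}/8! · (f^{(7)}(21) − f^{(7)}(6)) = −1/1209600 · (-1.72663e-09 − (-0.00166705)) = -1.37818e-09.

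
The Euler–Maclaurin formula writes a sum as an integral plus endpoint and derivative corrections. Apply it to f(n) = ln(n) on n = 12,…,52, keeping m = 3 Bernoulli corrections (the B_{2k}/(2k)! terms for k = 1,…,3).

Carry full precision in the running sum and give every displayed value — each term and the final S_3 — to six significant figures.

Integral: ∫_12^52 ln(x) dx = 135.646.
Endpoint term: (f(12) + f(52))/2 = (2.48491 + 3.95124)/2 = 3.21808.
So far: 138.864.
Correction k=1: B_{2}/2! · (f^{(1)}(52) − f^{(1)}(12)) = 1/12 · (0.0192308 − 0.0833333) = -0.00534188.
Partial sum through k=1: 138.859.
Correction k=2: B_{4}/4! · (f^{(3)}(52) − f^{(3)}(12)) = −1/720 · (1.42239e-05 − 0.00115741) = 1.58775e-06.
Partial sum through k=2: 138.859.
Correction k=3: B_{6}/6! · (f^{(5)}(52) − f^{(5)}(12)) = 1/30240 · (6.31240e-08 − 9.64506e-05) = -3.18742e-09.

S_3 ≈ 138.859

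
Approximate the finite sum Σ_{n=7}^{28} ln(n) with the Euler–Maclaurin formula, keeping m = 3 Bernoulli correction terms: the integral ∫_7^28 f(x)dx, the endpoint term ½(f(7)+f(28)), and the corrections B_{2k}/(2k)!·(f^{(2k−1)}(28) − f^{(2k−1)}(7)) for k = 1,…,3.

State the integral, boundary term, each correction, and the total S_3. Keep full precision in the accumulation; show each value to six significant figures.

S_3 ≈ 61.3105

The integral term ∫_7^28 ln(x) dx = 58.6804.
Endpoint term: (f(7) + f(28))/2 = (1.94591 + 3.33220)/2 = 2.63906.
Integral + boundary = 61.3194.
Correction k=1: B_{2}/2! · (f^{(1)}(28) − f^{(1)}(7)) = 1/12 · (0.0357143 − 0.142857) = -0.00892857.
Partial sum through k=1: 61.3105.
Correction k=2: B_{4}/4! · (f^{(3)}(28) − f^{(3)}(7)) = −1/720 · (9.11079e-05 − 0.00583090) = 7.97194e-06.
Partial sum through k=2: 61.3105.
Correction k=3: B_{6}/6! · (f^{(5)}(28) − f^{(5)}(7)) = 1/30240 · (1.39451e-06 − 0.00142798) = -4.71753e-08.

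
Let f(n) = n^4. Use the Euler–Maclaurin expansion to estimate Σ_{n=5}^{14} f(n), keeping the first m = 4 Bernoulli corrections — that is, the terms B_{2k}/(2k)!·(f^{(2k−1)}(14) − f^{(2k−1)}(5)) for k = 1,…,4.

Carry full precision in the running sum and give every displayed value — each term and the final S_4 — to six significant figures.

S_4 ≈ 127333

∫_5^14 x^4 dx evaluates to 106940.
Endpoint term: (f(5) + f(14))/2 = (625.000 + 38416.0)/2 = 19520.5.
Running total after boundary: 126460.
Order-1 term: 1/12 · (10976.0 − 500.000) = 873.000.
Running total after k=1: 127333.
Order-2 term: −1/720 · (336.000 − 120.000) = -0.300000.
Running total after k=2: 127333.
Order-3 term: 1/30240 · (0.00000 − 0.00000) = 0.00000.
Running total after k=3: 127333.
Order-4 term: −1/1209600 · (0.00000 − 0.00000) = 0.00000.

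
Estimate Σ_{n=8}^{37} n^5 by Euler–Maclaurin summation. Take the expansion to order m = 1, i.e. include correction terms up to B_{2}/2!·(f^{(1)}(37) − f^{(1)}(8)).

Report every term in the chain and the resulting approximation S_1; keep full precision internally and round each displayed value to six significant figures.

S_1 ≈ 4.63045e+08

∫_8^37 x^5 dx evaluates to 4.27577e+08.
Boundary: ½(f(8) + f(37)) = ½(32768.0 + 6.93440e+07) = 3.46884e+07.
So far: 4.62266e+08.
Order-1 term: 1/12 · (9.37080e+06 − 20480.0) = 779194.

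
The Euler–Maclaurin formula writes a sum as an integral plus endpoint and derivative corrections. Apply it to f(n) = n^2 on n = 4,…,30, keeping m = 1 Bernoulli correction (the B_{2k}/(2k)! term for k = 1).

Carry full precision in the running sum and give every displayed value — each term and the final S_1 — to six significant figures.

S_1 ≈ 9441.00

The integral term ∫_4^30 x^2 dx = 8978.67.
Endpoint term: (f(4) + f(30))/2 = (16.0000 + 900.000)/2 = 458.000.
Integral + boundary = 9436.67.
k=1: B_{2}/(2)! × [f^{(1)}(30) − f^{(1)}(4)] = 1/12 × (60.0000 − 8.00000) = 4.33333.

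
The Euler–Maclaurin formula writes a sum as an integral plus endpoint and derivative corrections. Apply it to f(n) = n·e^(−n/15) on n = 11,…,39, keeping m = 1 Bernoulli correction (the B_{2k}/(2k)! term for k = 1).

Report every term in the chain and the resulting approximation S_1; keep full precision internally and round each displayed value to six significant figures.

The integral term ∫_11^39 x·e^(−x/15) dx = 127.157.
Endpoint term: (f(11) + f(39))/2 = (5.28336 + 2.89667)/2 = 4.09001.
So far: 131.247.
Order-1 term: 1/12 · (-0.118838 − 0.128081) = -0.0205766.

S_1 ≈ 131.227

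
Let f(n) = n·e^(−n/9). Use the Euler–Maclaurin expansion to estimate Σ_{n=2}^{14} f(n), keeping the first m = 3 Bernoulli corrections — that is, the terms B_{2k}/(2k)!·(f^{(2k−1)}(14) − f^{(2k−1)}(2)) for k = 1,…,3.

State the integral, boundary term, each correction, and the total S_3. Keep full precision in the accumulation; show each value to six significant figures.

S_3 ≈ 37.7977

∫_2^14 x·e^(−x/9) dx evaluates to 35.5811.
½[f(2) + f(14)] = ½[1.60147 + 2.95501] = 2.27824.
Running total after boundary: 37.8593.
Order-1 term: 1/12 · (-0.117262 − 0.622796) = -0.0616715.
Partial sum through k=1: 37.7977.
Order-2 term: −1/720 · (0.00376397 − 0.0274601) = 3.29113e-05.
Partial sum through k=2: 37.7977.
Order-3 term: 1/30240 · (0.000110810 − 0.000583104) = -1.56182e-08.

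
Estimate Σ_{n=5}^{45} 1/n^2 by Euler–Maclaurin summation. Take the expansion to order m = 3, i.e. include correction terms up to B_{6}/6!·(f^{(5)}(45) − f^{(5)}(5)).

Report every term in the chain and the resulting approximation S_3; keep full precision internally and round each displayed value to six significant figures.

The integral term ∫_5^45 1/x^2 dx = 0.177778.
Endpoint term: (f(5) + f(45))/2 = (0.0400000 + 0.000493827)/2 = 0.0202469.
Integral + boundary = 0.198025.
Order-1 term: 1/12 · (-2.19479e-05 − (-0.0160000)) = 0.00133150.
After k=1: 0.199356.
Order-2 term: −1/720 · (-1.30061e-07 − (-0.00768000)) = -1.06665e-05.
After k=2: 0.199346.
Order-3 term: 1/30240 · (-1.92684e-09 − (-0.00921600)) = 3.04762e-07.

S_3 ≈ 0.199346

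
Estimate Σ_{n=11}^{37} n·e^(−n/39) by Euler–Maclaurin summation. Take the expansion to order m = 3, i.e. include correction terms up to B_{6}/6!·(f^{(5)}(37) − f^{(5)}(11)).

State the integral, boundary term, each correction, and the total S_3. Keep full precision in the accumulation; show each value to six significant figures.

The integral term ∫_11^37 x·e^(−x/39) dx = 322.987.
Endpoint term: (f(11) + f(37))/2 = (8.29659 + 14.3278)/2 = 11.3122.
So far: 334.299.
Correction k=1: B_{2}/2! · (f^{(1)}(37) − f^{(1)}(11)) = 1/12 · (0.0198583 − 0.541502) = -0.0434703.
Running total after k=1: 334.256.
Correction k=2: B_{4}/4! · (f^{(3)}(37) − f^{(3)}(11)) = −1/720 · (0.000522244 − 0.00134778) = 1.14658e-06.
Running total after k=2: 334.256.
Correction k=3: B_{6}/6! · (f^{(5)}(37) − f^{(5)}(11)) = 1/30240 · (6.78127e-07 − 1.53816e-06) = -2.84402e-11.

S_3 ≈ 334.256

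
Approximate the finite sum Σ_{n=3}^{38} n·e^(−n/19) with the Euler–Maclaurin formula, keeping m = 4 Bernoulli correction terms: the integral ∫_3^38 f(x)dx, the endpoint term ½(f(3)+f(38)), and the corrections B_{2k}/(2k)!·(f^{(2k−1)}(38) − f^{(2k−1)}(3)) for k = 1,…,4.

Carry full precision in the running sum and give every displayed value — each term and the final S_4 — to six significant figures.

The integral term ∫_3^38 x·e^(−x/19) dx = 210.379.
Endpoint term: (f(3) + f(38))/2 = (2.56182 + 5.14274)/2 = 3.85228.
So far: 214.231.
Order-1 term: 1/12 · (-0.135335 − 0.719107) = -0.0712035.
Running total after k=1: 214.160.
Order-2 term: −1/720 · (0.000374890 − 0.00672295) = 8.81676e-06.
Running total after k=2: 214.160.
Order-3 term: 1/30240 · (3.11543e-06 − 3.17283e-05) = -9.46193e-10.
Running total after k=3: 214.160.
Order-4 term: −1/1209600 · (1.43833e-08 − 1.24192e-07) = 9.07814e-14.

S_4 ≈ 214.160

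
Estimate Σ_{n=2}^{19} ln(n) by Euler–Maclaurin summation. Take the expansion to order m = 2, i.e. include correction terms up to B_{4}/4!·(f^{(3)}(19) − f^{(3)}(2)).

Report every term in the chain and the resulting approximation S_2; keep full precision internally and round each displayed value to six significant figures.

S_2 ≈ 39.3399

Integral: ∫_2^19 ln(x) dx = 37.5580.
Endpoint term: (f(2) + f(19))/2 = (0.693147 + 2.94444)/2 = 1.81879.
Integral + boundary = 39.3768.
k=1: B_{2}/(2)! × [f^{(1)}(19) − f^{(1)}(2)] = 1/12 × (0.0526316 − 0.500000) = -0.0372807.
Partial sum through k=1: 39.3396.
k=2: B_{4}/(4)! × [f^{(3)}(19) − f^{(3)}(2)] = −1/720 × (0.000291588 − 0.250000) = 0.000346817.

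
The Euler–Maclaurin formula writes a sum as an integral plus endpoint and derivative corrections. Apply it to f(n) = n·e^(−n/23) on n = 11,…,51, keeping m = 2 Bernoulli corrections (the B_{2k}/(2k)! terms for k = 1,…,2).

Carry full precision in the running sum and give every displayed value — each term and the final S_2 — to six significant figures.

Integral: ∫_11^51 x·e^(−x/23) dx = 299.395.
Boundary: ½(f(11) + f(51)) = ½(6.81847 + 5.55353) = 6.18600.
So far: 305.581.
Order-1 term: 1/12 · (-0.132565 − 0.323405) = -0.0379976.
Running total after k=1: 305.543.
Order-2 term: −1/720 · (0.000161097 − 0.00295487) = 3.88024e-06.

S_2 ≈ 305.543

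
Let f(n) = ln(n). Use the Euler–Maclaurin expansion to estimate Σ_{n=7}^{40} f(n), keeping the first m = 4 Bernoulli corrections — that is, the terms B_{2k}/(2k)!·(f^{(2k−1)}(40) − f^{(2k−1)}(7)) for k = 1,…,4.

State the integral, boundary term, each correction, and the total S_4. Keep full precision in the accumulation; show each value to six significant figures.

S_4 ≈ 103.741

Integral: ∫_7^40 ln(x) dx = 100.934.
Boundary: ½(f(7) + f(40)) = ½(1.94591 + 3.68888) = 2.81739.
Integral + boundary = 103.751.
Correction k=1: B_{2}/2! · (f^{(1)}(40) − f^{(1)}(7)) = 1/12 · (0.0250000 − 0.142857) = -0.00982143.
Partial sum through k=1: 103.741.
Correction k=2: B_{4}/4! · (f^{(3)}(40) − f^{(3)}(7)) = −1/720 · (3.12500e-05 − 0.00583090) = 8.05507e-06.
Partial sum through k=2: 103.741.
Correction k=3: B_{6}/6! · (f^{(5)}(40) − f^{(5)}(7)) = 1/30240 · (2.34375e-07 − 0.00142798) = -4.72137e-08.
Partial sum through k=3: 103.741.
Correction k=4: B_{8}/8! · (f^{(7)}(40) − f^{(7)}(7)) = −1/1209600 · (4.39453e-09 − 0.000874271) = 7.22774e-10.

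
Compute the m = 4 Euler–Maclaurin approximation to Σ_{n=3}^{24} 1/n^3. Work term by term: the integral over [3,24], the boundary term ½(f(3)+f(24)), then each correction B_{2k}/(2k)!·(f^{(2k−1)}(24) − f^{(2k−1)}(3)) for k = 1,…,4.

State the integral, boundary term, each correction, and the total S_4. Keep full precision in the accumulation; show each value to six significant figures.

∫_3^24 1/x^3 dx evaluates to 0.0546875.
Boundary: ½(f(3) + f(24)) = ½(0.0370370 + 7.23380e-05) = 0.0185547.
Running total after boundary: 0.0732422.
k=1: B_{2}/(2)! × [f^{(1)}(24) − f^{(1)}(3)] = 1/12 × (-9.04225e-06 − (-0.0370370)) = 0.00308567.
After k=1: 0.0763279.
k=2: B_{4}/(4)! × [f^{(3)}(24) − f^{(3)}(3)] = −1/720 × (-3.13967e-07 − (-0.0823045)) = -0.000114311.
After k=2: 0.0762135.
k=3: B_{6}/(6)! × [f^{(5)}(24) − f^{(5)}(3)] = 1/30240 × (-2.28934e-08 − (-0.384088)) = 1.27013e-05.
After k=3: 0.0762262.
k=4: B_{8}/(8)! × [f^{(7)}(24) − f^{(7)}(3)] = −1/1209600 × (-2.86168e-09 − (-3.07270)) = -2.54026e-06.

S_4 ≈ 0.0762237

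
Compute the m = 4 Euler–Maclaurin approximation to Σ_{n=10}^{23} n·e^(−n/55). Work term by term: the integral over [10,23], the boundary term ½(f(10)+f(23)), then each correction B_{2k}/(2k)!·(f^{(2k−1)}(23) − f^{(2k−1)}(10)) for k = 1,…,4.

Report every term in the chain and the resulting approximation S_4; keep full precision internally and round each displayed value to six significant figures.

The integral term ∫_10^23 x·e^(−x/55) dx = 156.806.
Boundary: ½(f(10) + f(23)) = ½(8.33753 + 15.1396) = 11.7386.
Running total after boundary: 168.545.
k=1: B_{2}/(2)! × [f^{(1)}(23) − f^{(1)}(10)] = 1/12 × (0.382977 − 0.682161) = -0.0249320.
Running total after k=1: 168.520.
k=2: B_{4}/(4)! × [f^{(3)}(23) − f^{(3)}(10)] = −1/720 × (0.000561806 − 0.000776750) = 2.98533e-07.
Running total after k=2: 168.520.
k=3: B_{6}/(6)! × [f^{(5)}(23) − f^{(5)}(10)] = 1/30240 × (3.29589e-07 − 4.39005e-07) = -3.61826e-12.
Running total after k=3: 168.520.
k=4: B_{8}/(8)! × [f^{(7)}(23) − f^{(7)}(10)] = −1/1209600 × (1.56515e-10 − 2.05367e-10) = 4.03867e-17.

S_4 ≈ 168.520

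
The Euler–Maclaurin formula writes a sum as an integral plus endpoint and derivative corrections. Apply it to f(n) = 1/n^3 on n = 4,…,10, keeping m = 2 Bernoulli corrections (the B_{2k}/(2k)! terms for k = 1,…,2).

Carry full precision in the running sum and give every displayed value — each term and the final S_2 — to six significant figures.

S_2 ≈ 0.0354938

∫_4^10 1/x^3 dx evaluates to 0.0262500.
Boundary: ½(f(4) + f(10)) = ½(0.0156250 + 0.00100000) = 0.00831250.
So far: 0.0345625.
Correction k=1: B_{2}/2! · (f^{(1)}(10) − f^{(1)}(4)) = 1/12 · (-0.000300000 − (-0.0117188)) = 0.000951563.
Partial sum through k=1: 0.0355141.
Correction k=2: B_{4}/4! · (f^{(3)}(10) − f^{(3)}(4)) = −1/720 · (-6.00000e-05 − (-0.0146484)) = -2.02617e-05.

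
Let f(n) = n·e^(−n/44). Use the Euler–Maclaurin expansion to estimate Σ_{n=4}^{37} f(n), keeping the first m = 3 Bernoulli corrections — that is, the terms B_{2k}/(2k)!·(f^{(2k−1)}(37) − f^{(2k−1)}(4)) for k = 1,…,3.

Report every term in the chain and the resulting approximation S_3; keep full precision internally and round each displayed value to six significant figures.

Integral: ∫_4^37 x·e^(−x/44) dx = 391.251.
½[f(4) + f(37)] = ½[3.65240 + 15.9588] = 9.80559.
Integral + boundary = 401.056.
Order-1 term: 1/12 · (0.0686188 − 0.830092) = -0.0634561.
Partial sum through k=1: 400.993.
Order-2 term: −1/720 · (0.000481020 − 0.00137205) = 1.23754e-06.
Partial sum through k=2: 400.993.
Order-3 term: 1/30240 · (4.78614e-07 − 1.19594e-06) = -2.37211e-11.

S_3 ≈ 400.993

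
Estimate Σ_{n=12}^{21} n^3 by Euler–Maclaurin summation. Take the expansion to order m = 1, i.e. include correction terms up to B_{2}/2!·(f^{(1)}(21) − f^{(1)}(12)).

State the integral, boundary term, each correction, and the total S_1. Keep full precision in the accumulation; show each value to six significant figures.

Integral: ∫_12^21 x^3 dx = 43436.2.
Boundary: ½(f(12) + f(21)) = ½(1728.00 + 9261.00) = 5494.50.
Running total after boundary: 48930.8.
Order-1 term: 1/12 · (1323.00 − 432.000) = 74.2500.

S_1 ≈ 49005.0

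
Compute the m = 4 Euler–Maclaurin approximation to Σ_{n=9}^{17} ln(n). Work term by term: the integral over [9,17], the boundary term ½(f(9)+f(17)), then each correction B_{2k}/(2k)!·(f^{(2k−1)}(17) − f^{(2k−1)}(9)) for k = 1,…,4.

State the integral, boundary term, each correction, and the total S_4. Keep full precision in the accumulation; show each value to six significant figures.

S_4 ≈ 22.9005

The integral term ∫_9^17 ln(x) dx = 20.3896.
Endpoint term: (f(9) + f(17))/2 = (2.19722 + 2.83321)/2 = 2.51522.
Running total after boundary: 22.9048.
Order-1 term: 1/12 · (0.0588235 − 0.111111) = -0.00435730.
Partial sum through k=1: 22.9005.
Order-2 term: −1/720 · (0.000407083 − 0.00274348) = 3.24500e-06.
Partial sum through k=2: 22.9005.
Order-3 term: 1/30240 · (1.69031e-05 − 0.000406442) = -1.28816e-08.
Partial sum through k=3: 22.9005.
Order-4 term: −1/1209600 · (1.75465e-06 − 0.000150534) = 1.22999e-10.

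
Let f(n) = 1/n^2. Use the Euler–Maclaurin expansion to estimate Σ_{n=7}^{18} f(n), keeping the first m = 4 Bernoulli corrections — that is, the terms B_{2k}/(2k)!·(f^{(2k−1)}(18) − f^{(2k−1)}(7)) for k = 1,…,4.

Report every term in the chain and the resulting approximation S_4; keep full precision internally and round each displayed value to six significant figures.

S_4 ≈ 0.0995043

The integral term ∫_7^18 1/x^2 dx = 0.0873016.
½[f(7) + f(18)] = ½[0.0204082 + 0.00308642] = 0.0117473.
So far: 0.0990489.
Order-1 term: 1/12 · (-0.000342936 − (-0.00583090)) = 0.000457331.
Running total after k=1: 0.0995062.
Order-2 term: −1/720 · (-1.27013e-05 − (-0.00142798)) = -1.96566e-06.
Running total after k=2: 0.0995042.
Order-3 term: 1/30240 · (-1.17605e-06 − (-0.000874271)) = 2.88722e-08.
Running total after k=3: 0.0995043.
Order-4 term: −1/1209600 · (-2.03268e-07 − (-0.000999167)) = -8.25863e-10.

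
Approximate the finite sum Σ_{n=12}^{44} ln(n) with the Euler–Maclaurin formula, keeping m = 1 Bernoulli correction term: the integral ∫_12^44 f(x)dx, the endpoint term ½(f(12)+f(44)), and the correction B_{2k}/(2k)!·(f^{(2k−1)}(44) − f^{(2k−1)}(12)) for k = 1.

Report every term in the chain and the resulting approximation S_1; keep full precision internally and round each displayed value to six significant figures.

S_1 ≈ 107.815

The integral term ∫_12^44 ln(x) dx = 104.685.
Endpoint term: (f(12) + f(44))/2 = (2.48491 + 3.78419)/2 = 3.13455.
Running total after boundary: 107.820.
Correction k=1: B_{2}/2! · (f^{(1)}(44) − f^{(1)}(12)) = 1/12 · (0.0227273 − 0.0833333) = -0.00505051.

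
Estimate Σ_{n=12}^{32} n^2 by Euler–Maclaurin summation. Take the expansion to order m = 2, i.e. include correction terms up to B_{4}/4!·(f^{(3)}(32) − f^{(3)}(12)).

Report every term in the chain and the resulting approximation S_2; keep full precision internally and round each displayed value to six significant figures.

The integral term ∫_12^32 x^2 dx = 10346.7.
½[f(12) + f(32)] = ½[144.000 + 1024.00] = 584.000.
So far: 10930.7.
Correction k=1: B_{2}/2! · (f^{(1)}(32) − f^{(1)}(12)) = 1/12 · (64.0000 − 24.0000) = 3.33333.
After k=1: 10934.0.
Correction k=2: B_{4}/4! · (f^{(3)}(32) − f^{(3)}(12)) = −1/720 · (0.00000 − 0.00000) = 0.00000.

S_2 ≈ 10934.0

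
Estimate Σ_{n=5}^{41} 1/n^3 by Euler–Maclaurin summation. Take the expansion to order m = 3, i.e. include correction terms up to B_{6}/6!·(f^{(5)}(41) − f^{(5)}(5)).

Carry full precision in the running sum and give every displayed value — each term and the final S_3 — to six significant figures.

S_3 ≈ 0.0241046

∫_5^41 1/x^3 dx evaluates to 0.0197026.
½[f(5) + f(41)] = ½[0.00800000 + 1.45094e-05] = 0.00400725.
Running total after boundary: 0.0237098.
k=1: B_{2}/(2)! × [f^{(1)}(41) − f^{(1)}(5)] = 1/12 × (-1.06166e-06 − (-0.00480000)) = 0.000399912.
Partial sum through k=1: 0.0241097.
k=2: B_{4}/(4)! × [f^{(3)}(41) − f^{(3)}(5)] = −1/720 × (-1.26313e-08 − (-0.00384000)) = -5.33332e-06.
Partial sum through k=2: 0.0241044.
k=3: B_{6}/(6)! × [f^{(5)}(41) − f^{(5)}(5)] = 1/30240 × (-3.15595e-10 − (-0.00645120)) = 2.13333e-07.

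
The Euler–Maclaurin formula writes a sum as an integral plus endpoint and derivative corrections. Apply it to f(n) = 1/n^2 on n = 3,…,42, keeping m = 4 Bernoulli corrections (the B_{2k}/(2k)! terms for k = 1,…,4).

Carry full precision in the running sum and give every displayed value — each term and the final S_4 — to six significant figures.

S_4 ≈ 0.371405

The integral term ∫_3^42 1/x^2 dx = 0.309524.
Boundary: ½(f(3) + f(42)) = ½(0.111111 + 0.000566893) = 0.0558390.
So far: 0.365363.
Correction k=1: B_{2}/2! · (f^{(1)}(42) − f^{(1)}(3)) = 1/12 · (-2.69949e-05 − (-0.0740741)) = 0.00617059.
Partial sum through k=1: 0.371533.
Correction k=2: B_{4}/4! · (f^{(3)}(42) − f^{(3)}(3)) = −1/720 · (-1.83639e-07 − (-0.0987654)) = -0.000137174.
Partial sum through k=2: 0.371396.
Correction k=3: B_{6}/6! · (f^{(5)}(42) − f^{(5)}(3)) = 1/30240 · (-3.12311e-09 − (-0.329218)) = 1.08868e-05.
Partial sum through k=3: 0.371407.
Correction k=4: B_{8}/8! · (f^{(7)}(42) − f^{(7)}(3)) = −1/1209600 · (-9.91464e-11 − (-2.04847)) = -1.69351e-06.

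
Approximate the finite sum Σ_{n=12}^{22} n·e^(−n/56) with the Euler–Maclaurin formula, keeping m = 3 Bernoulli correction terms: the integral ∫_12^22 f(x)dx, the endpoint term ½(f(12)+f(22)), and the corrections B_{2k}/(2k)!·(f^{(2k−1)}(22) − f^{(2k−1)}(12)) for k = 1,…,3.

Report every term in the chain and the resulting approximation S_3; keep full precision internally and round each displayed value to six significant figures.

The integral term ∫_12^22 x·e^(−x/56) dx = 124.558.
½[f(12) + f(22)] = ½[9.68541 + 14.8528] = 12.2691.
Integral + boundary = 136.827.
Order-1 term: 1/12 · (0.409897 − 0.634164) = -0.0186889.
Partial sum through k=1: 136.808.
Order-2 term: −1/720 · (0.000561272 − 0.000716964) = 2.16240e-07.
Partial sum through k=2: 136.808.
Order-3 term: 1/30240 · (3.16274e-07 − 3.92764e-07) = -2.52942e-12.

S_3 ≈ 136.808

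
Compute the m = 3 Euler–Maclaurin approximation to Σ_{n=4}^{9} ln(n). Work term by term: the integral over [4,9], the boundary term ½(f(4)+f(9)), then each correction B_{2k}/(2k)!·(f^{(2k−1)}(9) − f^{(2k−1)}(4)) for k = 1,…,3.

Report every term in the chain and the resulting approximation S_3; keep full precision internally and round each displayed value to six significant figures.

S_3 ≈ 11.0101

∫_4^9 ln(x) dx evaluates to 9.22984.
½[f(4) + f(9)] = ½[1.38629 + 2.19722] = 1.79176.
Integral + boundary = 11.0216.
Order-1 term: 1/12 · (0.111111 − 0.250000) = -0.0115741.
After k=1: 11.0100.
Order-2 term: −1/720 · (0.00274348 − 0.0312500) = 3.95924e-05.
After k=2: 11.0101.
Order-3 term: 1/30240 · (0.000406442 − 0.0234375) = -7.61609e-07.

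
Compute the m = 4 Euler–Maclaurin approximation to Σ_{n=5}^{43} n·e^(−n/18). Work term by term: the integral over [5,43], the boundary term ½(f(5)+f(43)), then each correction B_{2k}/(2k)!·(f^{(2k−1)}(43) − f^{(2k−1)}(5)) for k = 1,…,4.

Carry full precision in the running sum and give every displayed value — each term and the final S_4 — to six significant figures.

S_4 ≈ 216.679

Integral: ∫_5^43 x·e^(−x/18) dx = 212.869.
Boundary: ½(f(5) + f(43)) = ½(3.78733 + 3.94446) = 3.86589.
So far: 216.735.
Correction k=1: B_{2}/2! · (f^{(1)}(43) − f^{(1)}(5)) = 1/12 · (-0.127405 − 0.547058) = -0.0562053.
Partial sum through k=1: 216.679.
Correction k=2: B_{4}/4! · (f^{(3)}(43) − f^{(3)}(5)) = −1/720 · (0.000173019 − 0.00636416) = 8.59881e-06.
Partial sum through k=2: 216.679.
Correction k=3: B_{6}/6! · (f^{(5)}(43) − f^{(5)}(5)) = 1/30240 · (2.28168e-06 − 3.40737e-05) = -1.05132e-09.
Partial sum through k=3: 216.679.
Correction k=4: B_{8}/8! · (f^{(7)}(43) − f^{(7)}(5)) = −1/1209600 · (1.24362e-08 − 1.49706e-07) = 1.13484e-13.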